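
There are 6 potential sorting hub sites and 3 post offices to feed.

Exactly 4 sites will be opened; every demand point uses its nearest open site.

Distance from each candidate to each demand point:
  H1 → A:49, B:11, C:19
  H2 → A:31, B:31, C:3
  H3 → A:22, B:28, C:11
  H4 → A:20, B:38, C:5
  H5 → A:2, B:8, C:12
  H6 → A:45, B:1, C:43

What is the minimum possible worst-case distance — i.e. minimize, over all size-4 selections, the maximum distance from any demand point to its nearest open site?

3

Open {H1, H2, H5, H6}.
  Farthest demand point is C at distance 3 (to H2); all others are ≤ 3.
With {H2, H3, H5, H6} the worst case is 3.
With {H2, H4, H5, H6} the worst case is 3.
No size-4 selection achieves below 3.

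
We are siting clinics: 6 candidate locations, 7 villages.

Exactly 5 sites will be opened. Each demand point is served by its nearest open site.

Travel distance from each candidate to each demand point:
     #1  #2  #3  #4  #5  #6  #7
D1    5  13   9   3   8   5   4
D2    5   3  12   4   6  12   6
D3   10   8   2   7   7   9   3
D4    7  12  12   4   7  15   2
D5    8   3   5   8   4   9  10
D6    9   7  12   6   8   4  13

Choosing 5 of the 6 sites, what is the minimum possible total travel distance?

23

Open {D1, D3, D4, D5, D6}.
  #1→D1 5, #2→D5 3, #3→D3 2, #4→D1 3, #5→D5 4, #6→D6 4, #7→D4 2  ⇒ total 23.
Compare {D1, D2, D3, D4, D5}: total 24.
Compare {D1, D2, D3, D5, D6}: total 24.
No size-5 selection does better; minimum is 23.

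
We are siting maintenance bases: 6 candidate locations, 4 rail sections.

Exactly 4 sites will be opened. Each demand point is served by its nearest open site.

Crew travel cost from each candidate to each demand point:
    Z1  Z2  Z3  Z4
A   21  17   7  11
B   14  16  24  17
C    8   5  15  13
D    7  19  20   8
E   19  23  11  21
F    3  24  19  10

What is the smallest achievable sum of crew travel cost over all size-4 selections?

Open {A, C, D, F}.
  Z1→F 3, Z2→C 5, Z3→A 7, Z4→D 8  ⇒ total 23.
Compare {A, B, C, F}: total 25.
Compare {A, C, E, F}: total 25.
No size-4 selection does better; minimum is 23.

23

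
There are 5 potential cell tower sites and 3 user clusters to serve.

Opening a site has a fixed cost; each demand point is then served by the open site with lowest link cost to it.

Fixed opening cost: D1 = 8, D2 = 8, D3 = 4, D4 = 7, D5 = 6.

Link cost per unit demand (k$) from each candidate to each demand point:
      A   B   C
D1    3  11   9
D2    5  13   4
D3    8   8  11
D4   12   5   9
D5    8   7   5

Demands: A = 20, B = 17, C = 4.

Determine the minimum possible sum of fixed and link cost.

Open {D1, D2, D4}: assign each demand point to its cheapest open site.
  A→D1 20×3=60, B→D4 17×5=85, C→D2 4×4=16
  link cost 161, fixed 23 → total 184.
Compare {D1, D4, D5}: link cost 165 + fixed 21 = 186.
Compare {D1, D2, D3, D4}: link cost 161 + fixed 27 = 188.
Compare {D1, D2, D4, D5}: link cost 161 + fixed 29 = 190.
All other subsets cost ≥ 186. Minimum total cost: 184.

184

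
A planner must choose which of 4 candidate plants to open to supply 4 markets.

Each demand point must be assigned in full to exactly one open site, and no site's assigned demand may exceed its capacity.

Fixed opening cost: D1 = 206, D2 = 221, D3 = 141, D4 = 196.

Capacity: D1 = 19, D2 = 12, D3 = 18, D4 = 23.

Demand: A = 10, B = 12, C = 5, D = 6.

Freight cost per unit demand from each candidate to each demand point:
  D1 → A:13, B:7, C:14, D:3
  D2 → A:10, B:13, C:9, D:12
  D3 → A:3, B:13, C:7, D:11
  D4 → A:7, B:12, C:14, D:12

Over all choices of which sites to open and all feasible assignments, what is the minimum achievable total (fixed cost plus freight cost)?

514

Open {D1, D3}; cheapest assignment that respects the capacities:
  D1 (cap 19, load 18): B, D — cost 12×7 + 6×3 = 102
  D3 (cap 18, load 15): A, C — cost 10×3 + 5×7 = 65
  Shipping 167, fixed 347 → total 514.
  Any other capacity-feasible assignment to {D1, D3} ships for at least 167.
Compare {D3, D4}: its best feasible assignment gives total 618.
Compare {D1, D4}: its best feasible assignment gives total 644.
Every other set of open sites that can feasibly serve all demand totals ≥ 618 even under its best assignment. Minimum: 514.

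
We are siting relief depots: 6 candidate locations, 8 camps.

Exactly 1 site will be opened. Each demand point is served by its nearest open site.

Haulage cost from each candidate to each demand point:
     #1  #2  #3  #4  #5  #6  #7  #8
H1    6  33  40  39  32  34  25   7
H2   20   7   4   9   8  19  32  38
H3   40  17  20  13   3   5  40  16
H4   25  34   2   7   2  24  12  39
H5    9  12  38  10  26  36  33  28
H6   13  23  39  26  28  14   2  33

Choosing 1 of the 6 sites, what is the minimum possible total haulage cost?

Open {H2}.
  #1→H2 20, #2→H2 7, #3→H2 4, #4→H2 9, #5→H2 8, #6→H2 19, #7→H2 32, #8→H2 38  ⇒ total 137.
Compare {H4}: total 145.
Compare {H3}: total 154.
No size-1 selection does better; minimum is 137.

137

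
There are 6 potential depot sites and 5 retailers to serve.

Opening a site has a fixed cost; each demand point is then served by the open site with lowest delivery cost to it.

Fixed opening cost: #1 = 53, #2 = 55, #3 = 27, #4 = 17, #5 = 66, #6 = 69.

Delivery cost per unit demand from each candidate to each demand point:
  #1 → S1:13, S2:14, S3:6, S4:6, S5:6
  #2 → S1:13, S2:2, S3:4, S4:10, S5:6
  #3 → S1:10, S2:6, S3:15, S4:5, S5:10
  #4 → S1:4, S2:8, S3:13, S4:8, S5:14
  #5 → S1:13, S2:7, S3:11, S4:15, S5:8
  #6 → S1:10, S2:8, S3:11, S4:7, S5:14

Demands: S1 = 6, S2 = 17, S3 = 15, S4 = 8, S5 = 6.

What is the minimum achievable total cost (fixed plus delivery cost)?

Open {#2, #4}: assign each demand point to its cheapest open site.
  S1→#4 6×4=24, S2→#2 17×2=34, S3→#2 15×4=60, S4→#4 8×8=64, S5→#2 6×6=36
  delivery cost 218, fixed 72 → total 290.
Compare {#2, #3, #4}: delivery cost 194 + fixed 99 = 293.
Compare {#2, #3}: delivery cost 230 + fixed 82 = 312.
Compare {#1, #2, #4}: delivery cost 202 + fixed 125 = 327.
All other subsets cost ≥ 293. Minimum total cost: 290.

290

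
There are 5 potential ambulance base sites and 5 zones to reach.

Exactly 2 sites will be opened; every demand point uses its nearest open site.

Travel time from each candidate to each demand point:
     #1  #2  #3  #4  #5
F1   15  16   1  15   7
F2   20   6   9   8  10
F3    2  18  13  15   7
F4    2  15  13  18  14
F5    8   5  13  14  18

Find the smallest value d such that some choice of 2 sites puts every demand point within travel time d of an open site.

9

Open {F2, F3}.
  Farthest demand point is #3 at travel time 9 (to F2); all others are ≤ 9.
With {F2, F4} the worst case is 10.
With {F2, F5} the worst case is 10.
No size-2 selection achieves below 9.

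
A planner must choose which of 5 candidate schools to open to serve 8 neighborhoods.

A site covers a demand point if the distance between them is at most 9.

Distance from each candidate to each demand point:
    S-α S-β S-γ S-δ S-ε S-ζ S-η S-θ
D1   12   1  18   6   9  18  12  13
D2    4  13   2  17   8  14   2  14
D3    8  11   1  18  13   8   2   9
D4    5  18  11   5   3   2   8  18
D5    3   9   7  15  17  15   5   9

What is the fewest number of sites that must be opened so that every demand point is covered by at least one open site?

Coverage sets (demand points within 9 of each site):
  D1: {S-β, S-δ, S-ε}
  D2: {S-α, S-γ, S-ε, S-η}
  D3: {S-α, S-γ, S-ζ, S-η, S-θ}
  D4: {S-α, S-δ, S-ε, S-ζ, S-η}
  D5: {S-α, S-β, S-γ, S-η, S-θ}
No single site covers all 8 demand points.
But {D1, D3} covers everything, so the minimum is 2.

2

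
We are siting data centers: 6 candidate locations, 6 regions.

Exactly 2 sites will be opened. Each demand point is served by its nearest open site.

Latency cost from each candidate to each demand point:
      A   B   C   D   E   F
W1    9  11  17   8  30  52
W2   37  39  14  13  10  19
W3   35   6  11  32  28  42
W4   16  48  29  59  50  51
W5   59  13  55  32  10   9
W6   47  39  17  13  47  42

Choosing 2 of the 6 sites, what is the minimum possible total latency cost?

Open {W1, W5}.
  A→W1 9, B→W1 11, C→W1 17, D→W1 8, E→W5 10, F→W5 9  ⇒ total 64.
Compare {W1, W2}: total 71.
Compare {W2, W3}: total 94.
No size-2 selection does better; minimum is 64.

64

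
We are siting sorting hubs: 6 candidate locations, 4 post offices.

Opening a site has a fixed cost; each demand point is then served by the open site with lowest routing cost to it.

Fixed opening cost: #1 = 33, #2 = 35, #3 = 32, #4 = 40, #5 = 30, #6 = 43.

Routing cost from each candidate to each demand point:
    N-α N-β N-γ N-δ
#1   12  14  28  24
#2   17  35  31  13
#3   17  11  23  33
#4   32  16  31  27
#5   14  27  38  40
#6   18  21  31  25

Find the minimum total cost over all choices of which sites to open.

Open {#1}: assign each demand point to its cheapest open site.
  N-α→#1 12, N-β→#1 14, N-γ→#1 28, N-δ→#1 24
  routing cost 78, fixed 33 → total 111.
Compare {#3}: routing cost 84 + fixed 32 = 116.
Compare {#2}: routing cost 96 + fixed 35 = 131.
Compare {#2, #3}: routing cost 64 + fixed 67 = 131.
All other subsets cost ≥ 116. Minimum total cost: 111.

111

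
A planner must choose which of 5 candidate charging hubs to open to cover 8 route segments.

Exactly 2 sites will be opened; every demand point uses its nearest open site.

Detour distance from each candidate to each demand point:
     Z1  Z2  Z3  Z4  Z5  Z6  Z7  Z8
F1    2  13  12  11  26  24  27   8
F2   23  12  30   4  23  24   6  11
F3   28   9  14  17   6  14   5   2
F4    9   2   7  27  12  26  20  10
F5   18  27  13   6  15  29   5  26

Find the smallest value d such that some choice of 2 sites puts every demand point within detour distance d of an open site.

Open {F1, F3}.
  Farthest demand point is Z6 at detour distance 14 (to F3); all others are ≤ 14.
With {F3, F4} the worst case is 17.
With {F3, F5} the worst case is 18.
No size-2 selection achieves below 14.

14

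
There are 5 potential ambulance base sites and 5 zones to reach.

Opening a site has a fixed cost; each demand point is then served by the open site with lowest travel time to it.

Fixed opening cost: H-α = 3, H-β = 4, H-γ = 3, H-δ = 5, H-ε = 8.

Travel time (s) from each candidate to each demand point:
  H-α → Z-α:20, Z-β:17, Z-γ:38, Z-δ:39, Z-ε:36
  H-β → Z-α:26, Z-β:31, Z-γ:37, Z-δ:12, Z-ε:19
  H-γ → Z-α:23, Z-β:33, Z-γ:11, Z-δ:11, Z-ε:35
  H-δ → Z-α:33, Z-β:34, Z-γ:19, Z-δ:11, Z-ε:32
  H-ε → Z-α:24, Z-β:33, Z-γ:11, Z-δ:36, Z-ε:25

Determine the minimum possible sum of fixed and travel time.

Open {H-α, H-β, H-γ}: assign each demand point to its cheapest open site.
  Z-α→H-α 20, Z-β→H-α 17, Z-γ→H-γ 11, Z-δ→H-γ 11, Z-ε→H-β 19
  travel time 78, fixed 10 → total 88.
Compare {H-α, H-β, H-γ, H-δ}: travel time 78 + fixed 15 = 93.
Compare {H-α, H-β, H-ε}: travel time 79 + fixed 15 = 94.
Compare {H-α, H-β, H-γ, H-ε}: travel time 78 + fixed 18 = 96.
All other subsets cost ≥ 93. Minimum total cost: 88.

88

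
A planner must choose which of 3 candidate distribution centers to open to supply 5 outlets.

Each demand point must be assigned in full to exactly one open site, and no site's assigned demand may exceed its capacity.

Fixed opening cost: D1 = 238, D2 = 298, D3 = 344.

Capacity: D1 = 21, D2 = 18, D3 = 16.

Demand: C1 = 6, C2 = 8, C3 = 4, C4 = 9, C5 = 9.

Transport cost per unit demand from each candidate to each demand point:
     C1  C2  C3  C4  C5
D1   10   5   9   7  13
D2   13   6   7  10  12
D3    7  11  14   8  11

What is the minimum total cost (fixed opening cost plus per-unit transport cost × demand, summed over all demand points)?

Open {D1, D2}; cheapest assignment that respects the capacities:
  D1 (cap 21, load 19): C1, C3, C4 — cost 6×10 + 4×9 + 9×7 = 159
  D2 (cap 18, load 17): C2, C5 — cost 8×6 + 9×12 = 156
  Shipping 315, fixed 536 → total 851.
  Any other capacity-feasible assignment to {D1, D2} ships for at least 315.
Compare {D1, D3}: its best feasible assignment gives total 862.
Compare {D1, D2, D3}: its best feasible assignment gives total 1152.
Every other set of open sites that can feasibly serve all demand totals ≥ 862 even under its best assignment. Minimum: 851.

851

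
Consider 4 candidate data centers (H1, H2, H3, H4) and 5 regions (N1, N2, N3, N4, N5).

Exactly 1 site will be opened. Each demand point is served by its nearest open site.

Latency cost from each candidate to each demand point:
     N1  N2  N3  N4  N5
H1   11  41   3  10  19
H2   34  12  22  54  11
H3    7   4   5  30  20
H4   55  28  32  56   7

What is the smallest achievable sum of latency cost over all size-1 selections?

66

Open {H3}.
  N1→H3 7, N2→H3 4, N3→H3 5, N4→H3 30, N5→H3 20  ⇒ total 66.
Compare {H1}: total 84.
Compare {H2}: total 133.
No size-1 selection does better; minimum is 66.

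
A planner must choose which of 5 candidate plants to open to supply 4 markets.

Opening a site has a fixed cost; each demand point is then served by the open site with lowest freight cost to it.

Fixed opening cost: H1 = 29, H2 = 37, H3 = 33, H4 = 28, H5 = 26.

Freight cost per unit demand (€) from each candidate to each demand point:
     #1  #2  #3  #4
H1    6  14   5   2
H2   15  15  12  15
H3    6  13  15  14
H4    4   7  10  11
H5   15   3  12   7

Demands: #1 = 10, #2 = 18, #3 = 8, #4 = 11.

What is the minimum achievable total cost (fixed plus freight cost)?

Open {H1, H5}: assign each demand point to its cheapest open site.
  #1→H1 10×6=60, #2→H5 18×3=54, #3→H1 8×5=40, #4→H1 11×2=22
  freight cost 176, fixed 55 → total 231.
Compare {H1, H4, H5}: freight cost 156 + fixed 83 = 239.
Compare {H1, H3, H5}: freight cost 176 + fixed 88 = 264.
Compare {H1, H2, H5}: freight cost 176 + fixed 92 = 268.
All other subsets cost ≥ 239. Minimum total cost: 231.

231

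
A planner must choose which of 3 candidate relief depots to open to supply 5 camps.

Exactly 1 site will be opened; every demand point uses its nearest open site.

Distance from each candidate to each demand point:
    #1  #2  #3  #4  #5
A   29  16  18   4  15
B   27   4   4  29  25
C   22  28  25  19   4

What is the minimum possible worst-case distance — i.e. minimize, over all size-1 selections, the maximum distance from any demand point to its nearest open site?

28

Open {C}.
  Farthest demand point is #2 at distance 28 (to C); all others are ≤ 28.
With {A} the worst case is 29.
With {B} the worst case is 29.
No size-1 selection achieves below 28.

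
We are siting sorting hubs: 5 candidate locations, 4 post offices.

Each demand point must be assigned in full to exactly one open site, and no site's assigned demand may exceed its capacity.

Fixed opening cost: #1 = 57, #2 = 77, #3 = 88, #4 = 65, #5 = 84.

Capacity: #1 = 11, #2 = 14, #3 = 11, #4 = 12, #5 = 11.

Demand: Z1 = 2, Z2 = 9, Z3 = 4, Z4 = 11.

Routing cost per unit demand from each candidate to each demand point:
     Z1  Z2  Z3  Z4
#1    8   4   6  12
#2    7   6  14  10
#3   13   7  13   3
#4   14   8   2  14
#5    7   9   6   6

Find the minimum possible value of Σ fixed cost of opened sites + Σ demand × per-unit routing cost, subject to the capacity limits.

Open {#1, #3, #4}; cheapest assignment that respects the capacities:
  #1 (cap 11, load 11): Z1, Z2 — cost 2×8 + 9×4 = 52
  #3 (cap 11, load 11): Z4 — cost 11×3 = 33
  #4 (cap 12, load 4): Z3 — cost 4×2 = 8
  Shipping 93, fixed 210 → total 303.
  Any other capacity-feasible assignment to {#1, #3, #4} ships for at least 93.
Compare {#1, #4, #5}: its best feasible assignment gives total 332.
Compare {#1, #3, #5}: its best feasible assignment gives total 336.
Every other set of open sites that can feasibly serve all demand totals ≥ 332 even under its best assignment. Minimum: 303.

303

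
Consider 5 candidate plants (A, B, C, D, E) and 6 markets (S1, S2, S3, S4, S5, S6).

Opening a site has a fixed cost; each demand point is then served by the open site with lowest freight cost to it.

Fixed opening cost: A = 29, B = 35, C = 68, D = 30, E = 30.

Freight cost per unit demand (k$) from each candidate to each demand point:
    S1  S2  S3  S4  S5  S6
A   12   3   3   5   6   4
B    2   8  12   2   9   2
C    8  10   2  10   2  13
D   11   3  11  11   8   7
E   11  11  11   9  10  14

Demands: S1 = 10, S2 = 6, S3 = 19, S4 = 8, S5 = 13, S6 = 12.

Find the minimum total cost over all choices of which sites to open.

Open {A, B, C}: assign each demand point to its cheapest open site.
  S1→B 10×2=20, S2→A 6×3=18, S3→C 19×2=38, S4→B 8×2=16, S5→C 13×2=26, S6→B 12×2=24
  freight cost 142, fixed 132 → total 274.
Compare {B, C}: freight cost 172 + fixed 103 = 275.
Compare {B, C, D}: freight cost 142 + fixed 133 = 275.
Compare {A, B}: freight cost 213 + fixed 64 = 277.
All other subsets cost ≥ 275. Minimum total cost: 274.

274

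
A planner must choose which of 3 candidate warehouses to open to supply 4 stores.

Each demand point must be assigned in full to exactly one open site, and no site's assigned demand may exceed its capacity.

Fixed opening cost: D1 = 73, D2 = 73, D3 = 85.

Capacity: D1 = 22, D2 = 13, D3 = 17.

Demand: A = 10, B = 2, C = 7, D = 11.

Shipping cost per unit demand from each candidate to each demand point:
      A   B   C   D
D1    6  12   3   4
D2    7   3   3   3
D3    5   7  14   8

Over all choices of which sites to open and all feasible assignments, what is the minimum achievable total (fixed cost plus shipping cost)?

266

Open {D1, D2}; cheapest assignment that respects the capacities:
  D1 (cap 22, load 17): A, C — cost 10×6 + 7×3 = 81
  D2 (cap 13, load 13): B, D — cost 2×3 + 11×3 = 39
  Shipping 120, fixed 146 → total 266.
  Any other capacity-feasible assignment to {D1, D2} ships for at least 120.
Compare {D1, D3}: its best feasible assignment gives total 287.
Compare {D1, D2, D3}: its best feasible assignment gives total 341.
Every other set of open sites that can feasibly serve all demand totals ≥ 287 even under its best assignment. Minimum: 266.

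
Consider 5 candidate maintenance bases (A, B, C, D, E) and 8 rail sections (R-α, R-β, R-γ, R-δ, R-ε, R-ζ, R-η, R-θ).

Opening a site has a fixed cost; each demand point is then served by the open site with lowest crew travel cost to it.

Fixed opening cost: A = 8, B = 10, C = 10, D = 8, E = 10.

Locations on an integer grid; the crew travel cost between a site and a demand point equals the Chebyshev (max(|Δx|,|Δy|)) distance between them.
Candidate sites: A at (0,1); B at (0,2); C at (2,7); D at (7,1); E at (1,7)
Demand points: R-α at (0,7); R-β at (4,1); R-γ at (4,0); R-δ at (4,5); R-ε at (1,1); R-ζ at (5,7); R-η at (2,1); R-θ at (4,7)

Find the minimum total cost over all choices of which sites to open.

Open {A, C}: assign each demand point to its cheapest open site.
  R-α→C 2, R-β→A 4, R-γ→A 4, R-δ→C 2, R-ε→A 1, R-ζ→C 3, R-η→A 2, R-θ→C 2
  crew travel cost 20, fixed 18 → total 38.
Compare {B}: crew travel cost 30 + fixed 10 = 40.
Compare {A, E}: crew travel cost 22 + fixed 18 = 40.
Compare {B, C}: crew travel cost 20 + fixed 20 = 40.
All other subsets cost ≥ 40. Minimum total cost: 38.

38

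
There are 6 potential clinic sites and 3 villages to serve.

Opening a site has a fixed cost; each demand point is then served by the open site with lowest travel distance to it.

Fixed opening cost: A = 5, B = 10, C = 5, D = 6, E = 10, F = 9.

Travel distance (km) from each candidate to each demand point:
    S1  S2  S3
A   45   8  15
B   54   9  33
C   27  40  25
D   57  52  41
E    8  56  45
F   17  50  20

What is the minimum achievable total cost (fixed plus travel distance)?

Open {A, E}: assign each demand point to its cheapest open site.
  S1→E 8, S2→A 8, S3→A 15
  travel distance 31, fixed 15 → total 46.
Compare {A, C, E}: travel distance 31 + fixed 20 = 51.
Compare {A, D, E}: travel distance 31 + fixed 21 = 52.
Compare {A, F}: travel distance 40 + fixed 14 = 54.
All other subsets cost ≥ 51. Minimum total cost: 46.

46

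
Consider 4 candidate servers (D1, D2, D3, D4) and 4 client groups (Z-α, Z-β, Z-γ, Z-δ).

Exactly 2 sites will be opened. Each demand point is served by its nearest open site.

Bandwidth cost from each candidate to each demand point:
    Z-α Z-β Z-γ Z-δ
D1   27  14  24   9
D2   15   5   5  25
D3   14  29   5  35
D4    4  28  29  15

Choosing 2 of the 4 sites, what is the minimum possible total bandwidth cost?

Open {D2, D4}.
  Z-α→D4 4, Z-β→D2 5, Z-γ→D2 5, Z-δ→D4 15  ⇒ total 29.
Compare {D1, D2}: total 34.
Compare {D1, D3}: total 42.
No size-2 selection does better; minimum is 29.

29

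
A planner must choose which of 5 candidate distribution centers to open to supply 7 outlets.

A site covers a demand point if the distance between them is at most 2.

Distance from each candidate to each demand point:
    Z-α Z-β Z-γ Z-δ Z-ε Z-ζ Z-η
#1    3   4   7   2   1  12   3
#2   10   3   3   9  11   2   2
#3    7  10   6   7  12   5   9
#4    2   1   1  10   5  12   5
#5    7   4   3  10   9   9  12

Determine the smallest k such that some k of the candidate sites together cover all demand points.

3

Coverage sets (demand points within 2 of each site):
  #1: {Z-δ, Z-ε}
  #2: {Z-ζ, Z-η}
  #3: {}
  #4: {Z-α, Z-β, Z-γ}
  #5: {}
No 2 sites suffice: every size-2 union leaves at least one demand point uncovered.
But {#1, #2, #4} covers everything, so the minimum is 3.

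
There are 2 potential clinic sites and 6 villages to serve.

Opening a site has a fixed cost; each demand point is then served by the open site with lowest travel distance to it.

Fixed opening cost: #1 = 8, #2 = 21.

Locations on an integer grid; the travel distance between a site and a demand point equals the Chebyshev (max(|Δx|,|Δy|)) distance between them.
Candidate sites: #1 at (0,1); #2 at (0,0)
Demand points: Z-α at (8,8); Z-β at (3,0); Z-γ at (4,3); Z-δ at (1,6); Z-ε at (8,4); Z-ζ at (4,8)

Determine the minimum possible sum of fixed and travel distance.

Open {#1}: assign each demand point to its cheapest open site.
  Z-α→#1 8, Z-β→#1 3, Z-γ→#1 4, Z-δ→#1 5, Z-ε→#1 8, Z-ζ→#1 7
  travel distance 35, fixed 8 → total 43.
Compare {#2}: travel distance 37 + fixed 21 = 58.
Compare {#1, #2}: travel distance 35 + fixed 29 = 64.

43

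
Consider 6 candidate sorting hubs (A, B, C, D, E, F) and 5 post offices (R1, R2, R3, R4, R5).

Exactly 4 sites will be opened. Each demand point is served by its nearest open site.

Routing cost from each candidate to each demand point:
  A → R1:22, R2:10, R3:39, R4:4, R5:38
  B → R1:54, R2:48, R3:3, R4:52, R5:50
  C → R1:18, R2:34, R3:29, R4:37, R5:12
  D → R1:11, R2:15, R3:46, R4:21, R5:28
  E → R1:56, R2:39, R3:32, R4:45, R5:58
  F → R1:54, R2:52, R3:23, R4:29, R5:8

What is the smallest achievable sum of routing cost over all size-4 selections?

Open {A, B, D, F}.
  R1→D 11, R2→A 10, R3→B 3, R4→A 4, R5→F 8  ⇒ total 36.
Compare {A, B, C, D}: total 40.
Compare {A, B, C, F}: total 43.
No size-4 selection does better; minimum is 36.

36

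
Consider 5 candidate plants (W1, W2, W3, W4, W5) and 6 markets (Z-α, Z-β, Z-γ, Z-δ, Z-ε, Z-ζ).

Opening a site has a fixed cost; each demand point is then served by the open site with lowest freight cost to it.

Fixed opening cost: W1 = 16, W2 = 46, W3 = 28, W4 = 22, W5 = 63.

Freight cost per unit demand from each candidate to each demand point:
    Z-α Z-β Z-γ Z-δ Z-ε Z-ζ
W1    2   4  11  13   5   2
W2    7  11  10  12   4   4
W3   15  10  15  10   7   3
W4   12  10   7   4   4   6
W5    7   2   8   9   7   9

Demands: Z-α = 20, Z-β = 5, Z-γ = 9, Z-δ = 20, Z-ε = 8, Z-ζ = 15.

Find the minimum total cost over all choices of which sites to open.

303

Open {W1, W4}: assign each demand point to its cheapest open site.
  Z-α→W1 20×2=40, Z-β→W1 5×4=20, Z-γ→W4 9×7=63, Z-δ→W4 20×4=80, Z-ε→W4 8×4=32, Z-ζ→W1 15×2=30
  freight cost 265, fixed 38 → total 303.
Compare {W1, W3, W4}: freight cost 265 + fixed 66 = 331.
Compare {W1, W2, W4}: freight cost 265 + fixed 84 = 349.
Compare {W1, W4, W5}: freight cost 255 + fixed 101 = 356.
All other subsets cost ≥ 331. Minimum total cost: 303.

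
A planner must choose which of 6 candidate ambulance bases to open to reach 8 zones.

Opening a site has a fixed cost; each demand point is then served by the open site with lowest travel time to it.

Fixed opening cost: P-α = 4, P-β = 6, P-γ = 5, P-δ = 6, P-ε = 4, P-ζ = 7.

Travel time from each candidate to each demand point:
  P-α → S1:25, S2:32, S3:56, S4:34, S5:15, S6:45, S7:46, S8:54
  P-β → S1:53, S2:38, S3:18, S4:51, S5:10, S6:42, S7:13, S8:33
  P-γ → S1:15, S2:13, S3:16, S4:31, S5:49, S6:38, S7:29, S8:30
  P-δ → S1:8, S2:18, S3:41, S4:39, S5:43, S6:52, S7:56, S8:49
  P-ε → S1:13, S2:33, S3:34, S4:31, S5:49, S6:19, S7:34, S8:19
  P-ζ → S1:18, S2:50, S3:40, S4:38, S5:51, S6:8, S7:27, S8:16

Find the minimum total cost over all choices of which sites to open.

Open {P-β, P-γ, P-δ, P-ζ}: assign each demand point to its cheapest open site.
  S1→P-δ 8, S2→P-γ 13, S3→P-γ 16, S4→P-γ 31, S5→P-β 10, S6→P-ζ 8, S7→P-β 13, S8→P-ζ 16
  travel time 115, fixed 24 → total 139.
Compare {P-β, P-γ, P-ζ}: travel time 122 + fixed 18 = 140.
Compare {P-β, P-γ, P-ε, P-ζ}: travel time 120 + fixed 22 = 142.
Compare {P-α, P-β, P-γ, P-δ, P-ζ}: travel time 115 + fixed 28 = 143.
All other subsets cost ≥ 140. Minimum total cost: 139.

139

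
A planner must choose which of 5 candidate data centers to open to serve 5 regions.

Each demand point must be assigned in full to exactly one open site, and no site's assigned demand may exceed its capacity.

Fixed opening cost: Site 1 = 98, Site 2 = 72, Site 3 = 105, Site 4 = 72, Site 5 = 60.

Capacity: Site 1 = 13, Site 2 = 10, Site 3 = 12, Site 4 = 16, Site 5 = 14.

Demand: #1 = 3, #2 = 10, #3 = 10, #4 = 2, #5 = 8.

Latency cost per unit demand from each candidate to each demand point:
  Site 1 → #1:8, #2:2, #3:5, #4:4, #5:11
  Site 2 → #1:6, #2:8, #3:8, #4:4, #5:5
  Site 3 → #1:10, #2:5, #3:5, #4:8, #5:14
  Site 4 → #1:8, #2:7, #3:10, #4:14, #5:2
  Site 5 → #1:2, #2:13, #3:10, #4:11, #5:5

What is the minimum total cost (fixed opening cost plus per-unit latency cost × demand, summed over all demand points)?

380

Open {Site 1, Site 4, Site 5}; cheapest assignment that respects the capacities:
  Site 1 (cap 13, load 12): #2, #4 — cost 10×2 + 2×4 = 28
  Site 4 (cap 16, load 8): #5 — cost 8×2 = 16
  Site 5 (cap 14, load 13): #1, #3 — cost 3×2 + 10×10 = 106
  Shipping 150, fixed 230 → total 380.
  Any other capacity-feasible assignment to {Site 1, Site 4, Site 5} ships for at least 150.
Compare {Site 1, Site 2, Site 5}: its best feasible assignment gives total 384.
Compare {Site 1, Site 3, Site 5}: its best feasible assignment gives total 387.
Every other set of open sites that can feasibly serve all demand totals ≥ 384 even under its best assignment. Minimum: 380.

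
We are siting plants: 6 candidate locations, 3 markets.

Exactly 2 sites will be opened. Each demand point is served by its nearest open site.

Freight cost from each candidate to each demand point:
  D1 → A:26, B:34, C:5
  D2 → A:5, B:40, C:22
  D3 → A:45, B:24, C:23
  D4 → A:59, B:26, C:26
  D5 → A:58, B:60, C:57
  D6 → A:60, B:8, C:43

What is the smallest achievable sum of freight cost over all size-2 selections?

35

Open {D2, D6}.
  A→D2 5, B→D6 8, C→D2 22  ⇒ total 35.
Compare {D1, D6}: total 39.
Compare {D1, D2}: total 44.
No size-2 selection does better; minimum is 35.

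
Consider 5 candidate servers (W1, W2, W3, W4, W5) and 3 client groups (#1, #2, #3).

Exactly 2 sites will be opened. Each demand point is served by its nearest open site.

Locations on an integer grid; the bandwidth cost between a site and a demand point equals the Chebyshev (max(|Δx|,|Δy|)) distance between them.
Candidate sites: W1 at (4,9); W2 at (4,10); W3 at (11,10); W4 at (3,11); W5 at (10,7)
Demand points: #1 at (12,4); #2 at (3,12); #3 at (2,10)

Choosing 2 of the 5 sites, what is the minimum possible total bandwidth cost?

Open {W4, W5}.
  #1→W5 3, #2→W4 1, #3→W4 1  ⇒ total 5.
Compare {W2, W5}: total 7.
Compare {W1, W5}: total 8.
No size-2 selection does better; minimum is 5.

5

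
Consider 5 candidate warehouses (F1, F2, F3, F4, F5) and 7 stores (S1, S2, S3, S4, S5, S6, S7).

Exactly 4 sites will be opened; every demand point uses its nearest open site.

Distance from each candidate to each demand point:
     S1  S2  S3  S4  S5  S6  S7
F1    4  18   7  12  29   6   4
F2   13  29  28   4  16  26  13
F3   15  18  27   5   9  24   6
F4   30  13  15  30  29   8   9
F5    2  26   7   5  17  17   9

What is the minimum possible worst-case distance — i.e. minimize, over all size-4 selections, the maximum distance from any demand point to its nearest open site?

Open {F1, F2, F3, F4}.
  Farthest demand point is S2 at distance 13 (to F4); all others are ≤ 13.
With {F1, F3, F4, F5} the worst case is 13.
With {F2, F3, F4, F5} the worst case is 13.
No size-4 selection achieves below 13.

13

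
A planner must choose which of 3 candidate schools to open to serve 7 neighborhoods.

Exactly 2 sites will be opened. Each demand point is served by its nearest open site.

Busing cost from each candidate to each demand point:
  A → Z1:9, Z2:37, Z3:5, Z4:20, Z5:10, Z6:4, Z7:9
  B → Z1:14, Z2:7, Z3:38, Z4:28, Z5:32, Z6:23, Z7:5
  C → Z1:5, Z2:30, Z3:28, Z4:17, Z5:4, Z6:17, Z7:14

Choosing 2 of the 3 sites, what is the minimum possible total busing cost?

Open {A, B}.
  Z1→A 9, Z2→B 7, Z3→A 5, Z4→A 20, Z5→A 10, Z6→A 4, Z7→B 5  ⇒ total 60.
Compare {A, C}: total 74.
Compare {B, C}: total 83.

60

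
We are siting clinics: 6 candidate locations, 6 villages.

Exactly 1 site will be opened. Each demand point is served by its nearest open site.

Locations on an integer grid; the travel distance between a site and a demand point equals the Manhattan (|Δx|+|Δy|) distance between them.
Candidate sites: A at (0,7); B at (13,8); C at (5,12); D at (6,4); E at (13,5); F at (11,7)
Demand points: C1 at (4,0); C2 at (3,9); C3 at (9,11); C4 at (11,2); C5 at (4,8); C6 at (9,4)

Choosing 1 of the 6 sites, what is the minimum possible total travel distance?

Open {D}.
  C1→D 6, C2→D 8, C3→D 10, C4→D 7, C5→D 6, C6→D 3  ⇒ total 40.
Compare {F}: total 48.
Compare {C}: total 56.
No size-1 selection does better; minimum is 40.

40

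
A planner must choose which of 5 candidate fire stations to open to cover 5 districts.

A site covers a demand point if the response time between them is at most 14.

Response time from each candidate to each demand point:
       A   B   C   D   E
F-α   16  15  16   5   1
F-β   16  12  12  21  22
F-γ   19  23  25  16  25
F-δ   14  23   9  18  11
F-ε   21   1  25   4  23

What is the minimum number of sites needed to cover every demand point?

2

Coverage sets (demand points within 14 of each site):
  F-α: {D, E}
  F-β: {B, C}
  F-γ: {}
  F-δ: {A, C, E}
  F-ε: {B, D}
No single site covers all 5 demand points.
But {F-δ, F-ε} covers everything, so the minimum is 2.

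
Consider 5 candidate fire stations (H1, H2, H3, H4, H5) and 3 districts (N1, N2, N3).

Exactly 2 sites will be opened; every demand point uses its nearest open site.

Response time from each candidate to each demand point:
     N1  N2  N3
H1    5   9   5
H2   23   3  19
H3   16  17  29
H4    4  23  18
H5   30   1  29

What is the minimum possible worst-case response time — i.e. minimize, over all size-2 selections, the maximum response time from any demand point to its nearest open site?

5

Open {H1, H2}.
  Farthest demand point is N1 at response time 5 (to H1); all others are ≤ 5.
With {H1, H5} the worst case is 5.
With {H1, H3} the worst case is 9.
No size-2 selection achieves below 5.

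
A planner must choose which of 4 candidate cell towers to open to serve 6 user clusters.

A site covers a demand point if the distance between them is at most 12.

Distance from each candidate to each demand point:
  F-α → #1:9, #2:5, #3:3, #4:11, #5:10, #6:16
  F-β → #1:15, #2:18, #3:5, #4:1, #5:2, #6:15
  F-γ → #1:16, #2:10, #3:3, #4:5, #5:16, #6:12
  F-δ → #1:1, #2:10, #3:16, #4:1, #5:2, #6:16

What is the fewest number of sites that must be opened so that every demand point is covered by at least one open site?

2

Coverage sets (demand points within 12 of each site):
  F-α: {#1, #2, #3, #4, #5}
  F-β: {#3, #4, #5}
  F-γ: {#2, #3, #4, #6}
  F-δ: {#1, #2, #4, #5}
No single site covers all 6 demand points.
But {F-α, F-γ} covers everything, so the minimum is 2.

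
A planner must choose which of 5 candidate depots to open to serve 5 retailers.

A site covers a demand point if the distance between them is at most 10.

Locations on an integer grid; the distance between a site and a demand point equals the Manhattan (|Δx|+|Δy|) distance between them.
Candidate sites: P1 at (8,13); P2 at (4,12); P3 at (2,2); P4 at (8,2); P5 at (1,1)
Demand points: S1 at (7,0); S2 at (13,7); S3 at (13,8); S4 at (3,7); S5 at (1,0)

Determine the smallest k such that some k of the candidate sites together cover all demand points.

2

Coverage sets (demand points within 10 of each site):
  P1: {S3}
  P2: {S4}
  P3: {S1, S4, S5}
  P4: {S1, S2, S4, S5}
  P5: {S1, S4, S5}
No single site covers all 5 demand points.
But {P1, P4} covers everything, so the minimum is 2.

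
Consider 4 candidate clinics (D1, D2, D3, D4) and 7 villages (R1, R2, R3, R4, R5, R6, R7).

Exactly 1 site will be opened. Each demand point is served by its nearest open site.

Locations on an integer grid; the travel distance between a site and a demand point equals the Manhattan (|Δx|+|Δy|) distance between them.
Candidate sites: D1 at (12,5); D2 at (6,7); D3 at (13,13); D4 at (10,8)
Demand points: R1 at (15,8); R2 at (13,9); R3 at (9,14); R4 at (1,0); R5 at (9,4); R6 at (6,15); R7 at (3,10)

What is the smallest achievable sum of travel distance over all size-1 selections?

58

Open {D4}.
  R1→D4 5, R2→D4 4, R3→D4 7, R4→D4 17, R5→D4 5, R6→D4 11, R7→D4 9  ⇒ total 58.
Compare {D2}: total 61.
Compare {D1}: total 73.
No size-1 selection does better; minimum is 58.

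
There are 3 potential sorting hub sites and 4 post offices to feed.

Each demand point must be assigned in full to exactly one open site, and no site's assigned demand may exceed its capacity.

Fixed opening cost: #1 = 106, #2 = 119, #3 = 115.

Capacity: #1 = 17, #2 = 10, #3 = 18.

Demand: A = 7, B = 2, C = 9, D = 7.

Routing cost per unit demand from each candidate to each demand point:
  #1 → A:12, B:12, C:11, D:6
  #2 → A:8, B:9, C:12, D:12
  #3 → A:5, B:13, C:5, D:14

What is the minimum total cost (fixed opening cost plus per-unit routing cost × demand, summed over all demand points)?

Open {#1, #3}; cheapest assignment that respects the capacities:
  #1 (cap 17, load 9): B, D — cost 2×12 + 7×6 = 66
  #3 (cap 18, load 16): A, C — cost 7×5 + 9×5 = 80
  Shipping 146, fixed 221 → total 367.
  Any other capacity-feasible assignment to {#1, #3} ships for at least 146.
Compare {#2, #3}: its best feasible assignment gives total 416.
Compare {#1, #2}: its best feasible assignment gives total 440.
Every other set of open sites that can feasibly serve all demand totals ≥ 416 even under its best assignment. Minimum: 367.

367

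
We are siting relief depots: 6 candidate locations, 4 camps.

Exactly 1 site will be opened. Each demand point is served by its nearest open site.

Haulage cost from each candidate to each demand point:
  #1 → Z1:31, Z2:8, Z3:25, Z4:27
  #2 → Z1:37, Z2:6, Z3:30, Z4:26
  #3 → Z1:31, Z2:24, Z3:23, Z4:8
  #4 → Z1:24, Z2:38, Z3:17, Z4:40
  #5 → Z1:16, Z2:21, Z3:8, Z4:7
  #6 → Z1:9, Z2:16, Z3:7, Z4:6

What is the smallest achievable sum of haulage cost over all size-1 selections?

38

Open {#6}.
  Z1→#6 9, Z2→#6 16, Z3→#6 7, Z4→#6 6  ⇒ total 38.
Compare {#5}: total 52.
Compare {#3}: total 86.
No size-1 selection does better; minimum is 38.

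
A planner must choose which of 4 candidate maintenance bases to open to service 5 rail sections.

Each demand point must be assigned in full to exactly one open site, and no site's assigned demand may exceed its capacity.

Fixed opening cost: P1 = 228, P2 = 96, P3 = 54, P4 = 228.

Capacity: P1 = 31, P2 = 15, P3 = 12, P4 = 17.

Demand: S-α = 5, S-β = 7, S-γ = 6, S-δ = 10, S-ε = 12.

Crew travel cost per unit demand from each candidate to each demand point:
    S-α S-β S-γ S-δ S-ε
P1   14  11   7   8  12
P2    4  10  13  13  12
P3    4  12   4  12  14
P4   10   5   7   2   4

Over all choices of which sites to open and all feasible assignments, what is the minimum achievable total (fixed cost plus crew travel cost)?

621

Open {P2, P3, P4}; cheapest assignment that respects the capacities:
  P2 (cap 15, load 12): S-ε — cost 12×12 = 144
  P3 (cap 12, load 11): S-α, S-γ — cost 5×4 + 6×4 = 44
  P4 (cap 17, load 17): S-β, S-δ — cost 7×5 + 10×2 = 55
  Shipping 243, fixed 378 → total 621.
  Any other capacity-feasible assignment to {P2, P3, P4} ships for at least 243.
Compare {P1, P3}: its best feasible assignment gives total 627.
Compare {P1, P2}: its best feasible assignment gives total 680.
Every other set of open sites that can feasibly serve all demand totals ≥ 627 even under its best assignment. Minimum: 621.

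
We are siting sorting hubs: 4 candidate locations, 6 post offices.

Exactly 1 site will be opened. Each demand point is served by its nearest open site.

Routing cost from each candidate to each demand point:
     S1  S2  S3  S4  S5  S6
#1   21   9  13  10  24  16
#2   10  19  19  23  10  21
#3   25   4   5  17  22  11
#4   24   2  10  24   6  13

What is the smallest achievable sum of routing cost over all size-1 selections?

79

Open {#4}.
  S1→#4 24, S2→#4 2, S3→#4 10, S4→#4 24, S5→#4 6, S6→#4 13  ⇒ total 79.
Compare {#3}: total 84.
Compare {#1}: total 93.
No size-1 selection does better; minimum is 79.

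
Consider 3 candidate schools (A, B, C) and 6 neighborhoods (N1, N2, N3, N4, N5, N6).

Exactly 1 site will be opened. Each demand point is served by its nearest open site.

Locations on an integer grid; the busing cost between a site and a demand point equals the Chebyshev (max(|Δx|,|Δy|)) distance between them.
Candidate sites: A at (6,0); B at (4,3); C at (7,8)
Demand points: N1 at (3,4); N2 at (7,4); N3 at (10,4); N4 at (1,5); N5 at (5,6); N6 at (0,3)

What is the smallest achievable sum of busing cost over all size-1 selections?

20

Open {B}.
  N1→B 1, N2→B 3, N3→B 6, N4→B 3, N5→B 3, N6→B 4  ⇒ total 20.
Compare {C}: total 27.
Compare {A}: total 29.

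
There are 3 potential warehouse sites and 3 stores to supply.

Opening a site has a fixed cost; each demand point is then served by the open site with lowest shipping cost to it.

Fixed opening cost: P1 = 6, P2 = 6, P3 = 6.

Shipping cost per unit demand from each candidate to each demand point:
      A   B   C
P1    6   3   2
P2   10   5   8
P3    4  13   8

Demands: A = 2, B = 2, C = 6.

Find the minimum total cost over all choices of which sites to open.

Open {P1}: assign each demand point to its cheapest open site.
  A→P1 2×6=12, B→P1 2×3=6, C→P1 6×2=12
  shipping cost 30, fixed 6 → total 36.
Compare {P1, P3}: shipping cost 26 + fixed 12 = 38.
Compare {P1, P2}: shipping cost 30 + fixed 12 = 42.
Compare {P1, P2, P3}: shipping cost 26 + fixed 18 = 44.
All other subsets cost ≥ 38. Minimum total cost: 36.

36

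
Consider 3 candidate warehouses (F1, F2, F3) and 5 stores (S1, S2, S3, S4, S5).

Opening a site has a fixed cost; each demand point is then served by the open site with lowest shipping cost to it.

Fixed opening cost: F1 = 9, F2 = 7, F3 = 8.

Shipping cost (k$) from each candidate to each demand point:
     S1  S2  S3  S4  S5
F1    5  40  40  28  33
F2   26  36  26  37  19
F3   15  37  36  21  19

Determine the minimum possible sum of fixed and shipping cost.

130

Open {F1, F2}: assign each demand point to its cheapest open site.
  S1→F1 5, S2→F2 36, S3→F2 26, S4→F1 28, S5→F2 19
  shipping cost 114, fixed 16 → total 130.
Compare {F1, F2, F3}: shipping cost 107 + fixed 24 = 131.
Compare {F2, F3}: shipping cost 117 + fixed 15 = 132.
Compare {F1, F3}: shipping cost 118 + fixed 17 = 135.
All other subsets cost ≥ 131. Minimum total cost: 130.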